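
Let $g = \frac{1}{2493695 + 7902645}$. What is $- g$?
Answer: $- \frac{1}{10396340} \approx -9.6188 \cdot 10^{-8}$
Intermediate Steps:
$g = \frac{1}{10396340} \approx 9.6188 \cdot 10^{-8}$
$- g = \left(-1\right) \frac{1}{10396340} = - \frac{1}{10396340}$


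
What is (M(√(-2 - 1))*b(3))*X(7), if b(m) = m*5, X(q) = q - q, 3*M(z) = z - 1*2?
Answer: 0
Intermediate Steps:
M(z) = -⅔ + z/3 (M(z) = (z - 1*2)/3 = (z - 2)/3 = (-2 + z)/3 = -⅔ + z/3)
X(q) = 0
b(m) = 5*m
(M(√(-2 - 1))*b(3))*X(7) = ((-⅔ + √(-2 - 1)/3)*(5*3))*0 = ((-⅔ + √(-3)/3)*15)*0 = ((-⅔ + (I*√3)/3)*15)*0 = ((-⅔ + I*√3/3)*15)*0 = (-10 + 5*I*√3)*0 = 0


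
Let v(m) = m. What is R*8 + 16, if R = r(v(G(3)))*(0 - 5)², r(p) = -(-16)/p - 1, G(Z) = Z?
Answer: 2648/3 ≈ 882.67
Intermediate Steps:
r(p) = -1 + 16/p (r(p) = 16/p - 1 = -1 + 16/p)
R = 325/3 (R = ((16 - 1*3)/3)*(0 - 5)² = ((16 - 3)/3)*(-5)² = ((⅓)*13)*25 = (13/3)*25 = 325/3 ≈ 108.33)
R*8 + 16 = (325/3)*8 + 16 = 2600/3 + 16 = 2648/3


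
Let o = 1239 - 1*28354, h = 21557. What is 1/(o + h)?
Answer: -1/5558 ≈ -0.00017992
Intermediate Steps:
o = -27115 (o = 1239 - 28354 = -27115)
1/(o + h) = 1/(-27115 + 21557) = 1/(-5558) = -1/5558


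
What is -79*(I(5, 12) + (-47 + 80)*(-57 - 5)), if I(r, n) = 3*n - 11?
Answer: 159659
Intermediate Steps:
I(r, n) = -11 + 3*n
-79*(I(5, 12) + (-47 + 80)*(-57 - 5)) = -79*((-11 + 3*12) + (-47 + 80)*(-57 - 5)) = -79*((-11 + 36) + 33*(-62)) = -79*(25 - 2046) = -79*(-2021) = 159659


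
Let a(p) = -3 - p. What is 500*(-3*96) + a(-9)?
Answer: -143994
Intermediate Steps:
500*(-3*96) + a(-9) = 500*(-3*96) + (-3 - 1*(-9)) = 500*(-288) + (-3 + 9) = -144000 + 6 = -143994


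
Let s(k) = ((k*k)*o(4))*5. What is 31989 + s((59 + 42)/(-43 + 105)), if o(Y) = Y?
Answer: 30792434/961 ≈ 32042.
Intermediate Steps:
s(k) = 20*k**2 (s(k) = ((k*k)*4)*5 = (k**2*4)*5 = (4*k**2)*5 = 20*k**2)
31989 + s((59 + 42)/(-43 + 105)) = 31989 + 20*((59 + 42)/(-43 + 105))**2 = 31989 + 20*(101/62)**2 = 31989 + 20*(10201/3844) = 31989 + 51005/961 = 30792434/961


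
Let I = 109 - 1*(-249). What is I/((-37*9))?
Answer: -358/333 ≈ -1.0751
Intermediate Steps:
I = 358 (I = 109 + 249 = 358)
I/((-37*9)) = 358/((-37*9)) = 358/(-333) = 358*(-1/333) = -358/333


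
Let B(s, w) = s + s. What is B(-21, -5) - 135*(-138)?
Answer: 18588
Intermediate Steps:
B(s, w) = 2*s
B(-21, -5) - 135*(-138) = 2*(-21) - 135*(-138) = -42 + 18630 = 18588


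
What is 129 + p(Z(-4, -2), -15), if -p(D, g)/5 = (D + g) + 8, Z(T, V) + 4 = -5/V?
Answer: 343/2 ≈ 171.50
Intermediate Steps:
Z(T, V) = -4 - 5/V
p(D, g) = -40 - 5*D - 5*g (p(D, g) = -5*((D + g) + 8) = -5*(8 + D + g) = -40 - 5*D - 5*g)
129 + p(Z(-4, -2), -15) = 129 + (-40 - 5*(-4 - 5/(-2)) - 5*(-15)) = 129 + (-40 - 5*(-4 - 5*(-1/2)) + 75) = 129 + (-40 - 5*(-4 + 5/2) + 75) = 129 + (-40 - 5*(-3/2) + 75) = 129 + (-40 + 15/2 + 75) = 129 + 85/2 = 343/2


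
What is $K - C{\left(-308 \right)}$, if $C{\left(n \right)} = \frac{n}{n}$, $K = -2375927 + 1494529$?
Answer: $-881399$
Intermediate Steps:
$K = -881398$
$C{\left(n \right)} = 1$
$K - C{\left(-308 \right)} = -881398 - 1 = -881399$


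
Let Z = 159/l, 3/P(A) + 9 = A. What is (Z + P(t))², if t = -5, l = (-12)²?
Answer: 89401/112896 ≈ 0.79189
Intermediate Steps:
l = 144
P(A) = 3/(-9 + A)
Z = 53/48 (Z = 159/144 = 159*(1/144) = 53/48 ≈ 1.1042)
(Z + P(t))² = (53/48 + 3/(-9 - 5))² = (53/48 + 3/(-14))² = (53/48 + 3*(-1/14))² = (53/48 - 3/14)² = (299/336)² = 89401/112896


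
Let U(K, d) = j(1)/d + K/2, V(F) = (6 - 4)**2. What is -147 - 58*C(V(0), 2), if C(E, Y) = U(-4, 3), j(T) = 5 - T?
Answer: -325/3 ≈ -108.33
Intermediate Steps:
V(F) = 4 (V(F) = 2**2 = 4)
U(K, d) = K/2 + 4/d (U(K, d) = (5 - 1*1)/d + K/2 = (5 - 1)/d + K*(1/2) = 4/d + K/2 = K/2 + 4/d)
C(E, Y) = -2/3 (C(E, Y) = (1/2)*(-4) + 4/3 = -2 + 4*(1/3) = -2 + 4/3 = -2/3)
-147 - 58*C(V(0), 2) = -147 - 58*(-2/3) = -147 + 116/3 = -325/3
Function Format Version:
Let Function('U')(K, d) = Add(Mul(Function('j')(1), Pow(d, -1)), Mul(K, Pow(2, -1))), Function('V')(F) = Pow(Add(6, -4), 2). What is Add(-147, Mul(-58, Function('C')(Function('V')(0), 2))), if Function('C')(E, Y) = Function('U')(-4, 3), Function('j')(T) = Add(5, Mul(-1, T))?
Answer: Rational(-325, 3) ≈ -108.33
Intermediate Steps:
Function('V')(F) = 4 (Function('V')(F) = Pow(2, 2) = 4)
Function('U')(K, d) = Add(Mul(Rational(1, 2), K), Mul(4, Pow(d, -1))) (Function('U')(K, d) = Add(Mul(Add(5, Mul(-1, 1)), Pow(d, -1)), Mul(K, Pow(2, -1))) = Add(Mul(Add(5, -1), Pow(d, -1)), Mul(K, Rational(1, 2))) = Add(Mul(4, Pow(d, -1)), Mul(Rational(1, 2), K)) = Add(Mul(Rational(1, 2), K), Mul(4, Pow(d, -1))))
Function('C')(E, Y) = Rational(-2, 3) (Function('C')(E, Y) = Add(Mul(Rational(1, 2), -4), Mul(4, Pow(3, -1))) = Add(-2, Mul(4, Rational(1, 3))) = Add(-2, Rational(4, 3)) = Rational(-2, 3))
Add(-147, Mul(-58, Function('C')(Function('V')(0), 2))) = Add(-147, Mul(-58, Rational(-2, 3))) = Add(-147, Rational(116, 3)) = Rational(-325, 3)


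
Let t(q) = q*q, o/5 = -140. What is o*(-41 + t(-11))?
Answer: -56000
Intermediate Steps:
o = -700 (o = 5*(-140) = -700)
t(q) = q**2
o*(-41 + t(-11)) = -700*(-41 + (-11)**2) = -700*(-41 + 121) = -700*80 = -56000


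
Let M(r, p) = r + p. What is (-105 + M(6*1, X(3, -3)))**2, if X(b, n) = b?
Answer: 9216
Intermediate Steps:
M(r, p) = p + r
(-105 + M(6*1, X(3, -3)))**2 = (-105 + (3 + 6*1))**2 = (-105 + (3 + 6))**2 = (-105 + 9)**2 = (-96)**2 = 9216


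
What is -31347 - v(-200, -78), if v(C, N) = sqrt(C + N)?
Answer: -31347 - I*sqrt(278) ≈ -31347.0 - 16.673*I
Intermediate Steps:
-31347 - v(-200, -78) = -31347 - sqrt(-200 - 78) = -31347 - sqrt(-278) = -31347 - I*sqrt(278)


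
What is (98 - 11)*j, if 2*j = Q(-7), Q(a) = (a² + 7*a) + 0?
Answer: 0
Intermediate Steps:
Q(a) = a² + 7*a
j = 0 (j = (-7*(7 - 7))/2 = (-7*0)/2 = (½)*0 = 0)
(98 - 11)*j = (98 - 11)*0 = 87*0 = 0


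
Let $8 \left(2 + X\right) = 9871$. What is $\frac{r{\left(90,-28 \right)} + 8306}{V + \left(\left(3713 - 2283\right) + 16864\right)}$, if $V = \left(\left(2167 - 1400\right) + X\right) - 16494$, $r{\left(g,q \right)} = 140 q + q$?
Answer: $\frac{34864}{30391} \approx 1.1472$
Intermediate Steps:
$X = \frac{9855}{8}$ ($X = -2 + \frac{1}{8} \cdot 9871 = -2 + \frac{9871}{8} = \frac{9855}{8} \approx 1231.9$)
$r{\left(g,q \right)} = 141 q$
$V = - \frac{115961}{8}$ ($V = \left(\left(2167 - 1400\right) + \frac{9855}{8}\right) - 16494 = \left(767 + \frac{9855}{8}\right) - 16494 = \frac{15991}{8} - 16494 = - \frac{115961}{8} \approx -14495.0$)
$\frac{r{\left(90,-28 \right)} + 8306}{V + \left(\left(3713 - 2283\right) + 16864\right)} = \frac{141 \left(-28\right) + 8306}{- \frac{115961}{8} + \left(\left(3713 - 2283\right) + 16864\right)} = \frac{-3948 + 8306}{- \frac{115961}{8} + \left(1430 + 16864\right)} = \frac{4358}{- \frac{115961}{8} + 18294} = \frac{4358}{\frac{30391}{8}} = 4358 \cdot \frac{8}{30391} = \frac{34864}{30391}$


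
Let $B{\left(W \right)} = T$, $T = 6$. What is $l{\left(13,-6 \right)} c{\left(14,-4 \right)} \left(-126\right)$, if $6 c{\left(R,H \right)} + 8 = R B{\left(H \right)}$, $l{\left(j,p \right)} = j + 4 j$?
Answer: $-103740$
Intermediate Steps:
$B{\left(W \right)} = 6$
$l{\left(j,p \right)} = 5 j$
$c{\left(R,H \right)} = - \frac{4}{3} + R$ ($c{\left(R,H \right)} = - \frac{4}{3} + \frac{R 6}{6} = - \frac{4}{3} + \frac{6 R}{6} = - \frac{4}{3} + R$)
$l{\left(13,-6 \right)} c{\left(14,-4 \right)} \left(-126\right) = 5 \cdot 13 \left(- \frac{4}{3} + 14\right) \left(-126\right) = 65 \cdot \frac{38}{3} \left(-126\right) = \frac{2470}{3} \left(-126\right) = -103740$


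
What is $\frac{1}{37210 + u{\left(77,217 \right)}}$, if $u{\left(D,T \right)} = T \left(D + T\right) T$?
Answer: $\frac{1}{13881376} \approx 7.2039 \cdot 10^{-8}$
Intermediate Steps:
$u{\left(D,T \right)} = T^{2} \left(D + T\right)$
$\frac{1}{37210 + u{\left(77,217 \right)}} = \frac{1}{37210 + 217^{2} \left(77 + 217\right)} = \frac{1}{37210 + 47089 \cdot 294} = \frac{1}{37210 + 13844166} = \frac{1}{13881376}$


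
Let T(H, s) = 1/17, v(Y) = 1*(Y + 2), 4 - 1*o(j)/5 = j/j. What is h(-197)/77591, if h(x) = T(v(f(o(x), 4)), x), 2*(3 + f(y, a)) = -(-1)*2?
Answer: 1/1319047 ≈ 7.5812e-7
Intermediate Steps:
o(j) = 15 (o(j) = 20 - 5*j/j = 20 - 5*1 = 20 - 5 = 15)
f(y, a) = -2 (f(y, a) = -3 + (-(-1)*2)/2 = -3 + (-1*(-2))/2 = -3 + (½)*2 = -3 + 1 = -2)
v(Y) = 2 + Y (v(Y) = 1*(2 + Y) = 2 + Y)
T(H, s) = 1/17
h(x) = 1/17
h(-197)/77591 = (1/17)/77591 = (1/17)*(1/77591) = 1/1319047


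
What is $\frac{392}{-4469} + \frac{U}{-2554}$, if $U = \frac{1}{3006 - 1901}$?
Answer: $- \frac{1106295109}{12612277730} \approx -0.087716$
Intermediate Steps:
$U = \frac{1}{1105} \approx 0.00090498$
$\frac{392}{-4469} + \frac{U}{-2554} = \frac{392}{-4469} + \frac{1}{1105 \left(-2554\right)} = 392 \left(- \frac{1}{4469}\right) + \frac{1}{1105} \left(- \frac{1}{2554}\right) = - \frac{392}{4469} - \frac{1}{2822170} = - \frac{1106295109}{12612277730}$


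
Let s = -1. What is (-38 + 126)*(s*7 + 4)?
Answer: -264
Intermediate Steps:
(-38 + 126)*(s*7 + 4) = (-38 + 126)*(-1*7 + 4) = 88*(-7 + 4) = 88*(-3) = -264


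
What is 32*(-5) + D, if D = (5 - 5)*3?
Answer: -160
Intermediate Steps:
D = 0 (D = 0*3 = 0)
32*(-5) + D = 32*(-5) + 0 = -160 + 0 = -160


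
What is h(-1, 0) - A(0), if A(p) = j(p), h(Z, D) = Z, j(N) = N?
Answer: -1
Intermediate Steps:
A(p) = p
h(-1, 0) - A(0) = -1 - 1*0 = -1 + 0 = -1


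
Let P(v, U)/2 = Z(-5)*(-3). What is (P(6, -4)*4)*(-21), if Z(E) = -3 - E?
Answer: 1008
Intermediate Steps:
P(v, U) = -12 (P(v, U) = 2*((-3 - 1*(-5))*(-3)) = 2*((-3 + 5)*(-3)) = 2*(2*(-3)) = 2*(-6) = -12)
(P(6, -4)*4)*(-21) = -12*4*(-21) = -48*(-21) = 1008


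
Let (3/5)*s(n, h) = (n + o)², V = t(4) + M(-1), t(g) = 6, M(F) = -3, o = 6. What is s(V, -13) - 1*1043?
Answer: -908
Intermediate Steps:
V = 3 (V = 6 - 3 = 3)
s(n, h) = 5*(6 + n)²/3 (s(n, h) = 5*(n + 6)²/3 = 5*(6 + n)²/3)
s(V, -13) - 1*1043 = 5*(6 + 3)²/3 - 1*1043 = (5/3)*9² - 1043 = (5/3)*81 - 1043 = 135 - 1043 = -908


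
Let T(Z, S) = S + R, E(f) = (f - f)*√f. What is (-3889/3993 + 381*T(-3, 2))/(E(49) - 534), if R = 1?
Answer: -2280055/1066131 ≈ -2.1386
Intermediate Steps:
E(f) = 0 (E(f) = 0*√f = 0)
T(Z, S) = 1 + S (T(Z, S) = S + 1 = 1 + S)
(-3889/3993 + 381*T(-3, 2))/(E(49) - 534) = (-3889/3993 + 381*(1 + 2))/(0 - 534) = (-3889*1/3993 + 381*3)/(-534) = (-3889/3993 + 1143)*(-1/534) = (4560110/3993)*(-1/534) = -2280055/1066131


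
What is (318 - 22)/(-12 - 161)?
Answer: -296/173 ≈ -1.7110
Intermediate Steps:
(318 - 22)/(-12 - 161) = 296/(-173) = 296*(-1/173) = -296/173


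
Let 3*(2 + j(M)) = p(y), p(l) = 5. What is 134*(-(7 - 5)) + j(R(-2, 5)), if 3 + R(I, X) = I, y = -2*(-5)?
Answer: -805/3 ≈ -268.33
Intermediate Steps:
y = 10
R(I, X) = -3 + I
j(M) = -⅓ (j(M) = -2 + (⅓)*5 = -2 + 5/3 = -⅓)
134*(-(7 - 5)) + j(R(-2, 5)) = 134*(-(7 - 5)) - ⅓ = 134*(-1*2) - ⅓ = 134*(-2) - ⅓ = -268 - ⅓ = -805/3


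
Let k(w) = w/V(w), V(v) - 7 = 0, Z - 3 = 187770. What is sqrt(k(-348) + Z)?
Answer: 9*sqrt(113561)/7 ≈ 433.27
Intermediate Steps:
Z = 187773 (Z = 3 + 187770 = 187773)
V(v) = 7 (V(v) = 7 + 0 = 7)
k(w) = w/7
sqrt(k(-348) + Z) = sqrt((1/7)*(-348) + 187773) = sqrt(-348/7 + 187773) = sqrt(1314063/7) = 9*sqrt(113561)/7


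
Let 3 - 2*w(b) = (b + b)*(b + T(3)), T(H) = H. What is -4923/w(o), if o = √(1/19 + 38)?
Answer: 28871754/159421 - 124716*√13737/159421 ≈ 89.414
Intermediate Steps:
o = √13737/19 (o = √(1/19 + 38) = √(723/19) = √13737/19 ≈ 6.1687)
w(b) = 3/2 - b*(3 + b) (w(b) = 3/2 - (b + b)*(b + 3)/2 = 3/2 - 2*b*(3 + b)/2 = 3/2 - b*(3 + b))
-4923/w(o) = -4923/(3/2 - (√13737/19)² - 3*√13737/19) = -4923/(3/2 - 1*723/19 - 3*√13737/19) = -4923/(3/2 - 723/19 - 3*√13737/19) = -4923/(-1389/38 - 3*√13737/19)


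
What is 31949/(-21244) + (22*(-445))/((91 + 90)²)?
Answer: -1254659949/695974684 ≈ -1.8027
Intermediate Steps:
31949/(-21244) + (22*(-445))/((91 + 90)²) = 31949*(-1/21244) - 9790/(181²) = -31949/21244 - 9790/32761 = -1254659949/695974684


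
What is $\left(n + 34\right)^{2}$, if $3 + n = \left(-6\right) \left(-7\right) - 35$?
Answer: $1444$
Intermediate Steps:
$n = 4$ ($n = -3 - -7 = -3 + \left(42 - 35\right) = -3 + 7 = 4$)
$\left(n + 34\right)^{2} = \left(4 + 34\right)^{2} = 38^{2} = 1444$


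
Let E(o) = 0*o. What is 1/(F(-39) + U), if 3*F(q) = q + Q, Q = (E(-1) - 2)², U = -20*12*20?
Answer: -3/14435 ≈ -0.00020783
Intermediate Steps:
U = -4800 (U = -240*20 = -4800)
E(o) = 0
Q = 4 (Q = (0 - 2)² = (-2)² = 4)
F(q) = 4/3 + q/3 (F(q) = (q + 4)/3 = (4 + q)/3 = 4/3 + q/3)
1/(F(-39) + U) = 1/((4/3 + (⅓)*(-39)) - 4800) = 1/((4/3 - 13) - 4800) = 1/(-35/3 - 4800) = 1/(-14435/3) = -3/14435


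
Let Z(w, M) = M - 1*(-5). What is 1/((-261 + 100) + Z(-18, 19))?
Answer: -1/137 ≈ -0.0072993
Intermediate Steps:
Z(w, M) = 5 + M (Z(w, M) = M + 5 = 5 + M)
1/((-261 + 100) + Z(-18, 19)) = 1/((-261 + 100) + (5 + 19)) = 1/(-161 + 24) = 1/(-137) = -1/137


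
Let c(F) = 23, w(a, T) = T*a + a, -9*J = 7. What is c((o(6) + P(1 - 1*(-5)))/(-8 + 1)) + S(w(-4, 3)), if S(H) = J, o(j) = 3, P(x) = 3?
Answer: 200/9 ≈ 22.222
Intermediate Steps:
J = -7/9 (J = -⅑*7 = -7/9 ≈ -0.77778)
w(a, T) = a + T*a
S(H) = -7/9
c((o(6) + P(1 - 1*(-5)))/(-8 + 1)) + S(w(-4, 3)) = 23 - 7/9 = 200/9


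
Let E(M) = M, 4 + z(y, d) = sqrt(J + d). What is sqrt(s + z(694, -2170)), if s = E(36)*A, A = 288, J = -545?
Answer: sqrt(10364 + I*sqrt(2715)) ≈ 101.8 + 0.2559*I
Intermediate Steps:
z(y, d) = -4 + sqrt(-545 + d)
s = 10368 (s = 36*288 = 10368)
sqrt(s + z(694, -2170)) = sqrt(10368 + (-4 + sqrt(-545 - 2170))) = sqrt(10368 + (-4 + sqrt(-2715))) = sqrt(10368 + (-4 + I*sqrt(2715))) = sqrt(10364 + I*sqrt(2715))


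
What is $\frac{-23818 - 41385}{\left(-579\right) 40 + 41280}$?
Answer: $- \frac{65203}{18120} \approx -3.5984$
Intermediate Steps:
$\frac{-23818 - 41385}{\left(-579\right) 40 + 41280} = - \frac{65203}{-23160 + 41280} = - \frac{65203}{18120}$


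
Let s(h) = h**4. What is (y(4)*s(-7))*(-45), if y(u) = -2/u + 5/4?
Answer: -324135/4 ≈ -81034.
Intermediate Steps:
y(u) = 5/4 - 2/u (y(u) = -2/u + 5*(1/4) = -2/u + 5/4 = 5/4 - 2/u)
(y(4)*s(-7))*(-45) = ((5/4 - 2/4)*(-7)**4)*(-45) = ((5/4 - 2*1/4)*2401)*(-45) = ((5/4 - 1/2)*2401)*(-45) = ((3/4)*2401)*(-45) = (7203/4)*(-45) = -324135/4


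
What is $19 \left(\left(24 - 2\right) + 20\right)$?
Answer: $798$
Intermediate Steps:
$19 \left(\left(24 - 2\right) + 20\right) = 19 \left(22 + 20\right) = 19 \cdot 42 = 798$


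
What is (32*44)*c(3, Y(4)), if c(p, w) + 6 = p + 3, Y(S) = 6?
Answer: 0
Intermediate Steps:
c(p, w) = -3 + p (c(p, w) = -6 + (p + 3) = -6 + (3 + p) = -3 + p)
(32*44)*c(3, Y(4)) = (32*44)*(-3 + 3) = 1408*0 = 0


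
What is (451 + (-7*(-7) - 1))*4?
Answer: 1996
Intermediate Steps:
(451 + (-7*(-7) - 1))*4 = (451 + (49 - 1))*4 = (451 + 48)*4 = 499*4 = 1996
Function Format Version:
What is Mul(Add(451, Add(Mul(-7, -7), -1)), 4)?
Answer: 1996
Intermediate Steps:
Mul(Add(451, Add(Mul(-7, -7), -1)), 4) = Mul(Add(451, Add(49, -1)), 4) = Mul(Add(451, 48), 4) = Mul(499, 4) = 1996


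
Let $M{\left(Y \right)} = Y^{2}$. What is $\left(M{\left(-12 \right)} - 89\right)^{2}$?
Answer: $3025$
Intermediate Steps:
$\left(M{\left(-12 \right)} - 89\right)^{2} = \left(\left(-12\right)^{2} - 89\right)^{2} = \left(144 - 89\right)^{2} = 55^{2} = 3025$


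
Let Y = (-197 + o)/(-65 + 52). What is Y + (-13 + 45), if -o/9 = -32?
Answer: 25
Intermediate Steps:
o = 288 (o = -9*(-32) = 288)
Y = -7 (Y = (-197 + 288)/(-65 + 52) = 91/(-13) = 91*(-1/13) = -7)
Y + (-13 + 45) = -7 + (-13 + 45) = -7 + 32 = 25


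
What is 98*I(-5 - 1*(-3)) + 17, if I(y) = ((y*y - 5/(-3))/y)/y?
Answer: 935/6 ≈ 155.83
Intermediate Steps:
I(y) = (5/3 + y**2)/y**2 (I(y) = ((y**2 - 5*(-1/3))/y)/y = ((y**2 + 5/3)/y)/y = ((5/3 + y**2)/y)/y = (5/3 + y**2)/y**2)
98*I(-5 - 1*(-3)) + 17 = 98*(1 + 5/(3*(-5 - 1*(-3))**2)) + 17 = 98*(1 + 5/(3*(-5 + 3)**2)) + 17 = 98*(1 + (5/3)/(-2)**2) + 17 = 98*(1 + (5/3)*(1/4)) + 17 = 98*(1 + 5/12) + 17 = 98*(17/12) + 17 = 833/6 + 17 = 935/6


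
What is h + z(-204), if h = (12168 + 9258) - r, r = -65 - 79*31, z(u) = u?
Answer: 23736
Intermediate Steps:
r = -2514 (r = -65 - 2449 = -2514)
h = 23940 (h = (12168 + 9258) - 1*(-2514) = 21426 + 2514 = 23940)
h + z(-204) = 23940 - 204 = 23736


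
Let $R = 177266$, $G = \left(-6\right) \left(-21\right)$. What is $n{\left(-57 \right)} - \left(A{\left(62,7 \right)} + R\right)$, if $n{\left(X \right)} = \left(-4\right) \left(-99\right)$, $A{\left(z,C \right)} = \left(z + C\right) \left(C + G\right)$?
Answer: $-186047$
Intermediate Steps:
$G = 126$
$A{\left(z,C \right)} = \left(126 + C\right) \left(C + z\right)$ ($A{\left(z,C \right)} = \left(z + C\right) \left(C + 126\right) = \left(C + z\right) \left(126 + C\right) = \left(126 + C\right) \left(C + z\right)$)
$n{\left(X \right)} = 396$
$n{\left(-57 \right)} - \left(A{\left(62,7 \right)} + R\right) = 396 - \left(\left(7^{2} + 126 \cdot 7 + 126 \cdot 62 + 7 \cdot 62\right) + 177266\right) = 396 - \left(\left(49 + 882 + 7812 + 434\right) + 177266\right) = 396 - \left(9177 + 177266\right) = 396 - 186443 = -186047$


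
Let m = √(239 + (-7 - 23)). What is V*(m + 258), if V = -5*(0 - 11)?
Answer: 14190 + 55*√209 ≈ 14985.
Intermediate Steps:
m = √209 (m = √(239 - 30) = √209 ≈ 14.457)
V = 55 (V = -5*(-11) = 55)
V*(m + 258) = 55*(√209 + 258) = 55*(258 + √209) = 14190 + 55*√209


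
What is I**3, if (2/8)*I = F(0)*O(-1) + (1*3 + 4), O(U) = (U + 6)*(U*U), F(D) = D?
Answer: 21952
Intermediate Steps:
O(U) = U**2*(6 + U) (O(U) = (6 + U)*U**2 = U**2*(6 + U))
I = 28 (I = 4*(0*((-1)**2*(6 - 1)) + (1*3 + 4)) = 4*(0*(1*5) + (3 + 4)) = 4*(0*5 + 7) = 4*(0 + 7) = 4*7 = 28)
I**3 = 28**3 = 21952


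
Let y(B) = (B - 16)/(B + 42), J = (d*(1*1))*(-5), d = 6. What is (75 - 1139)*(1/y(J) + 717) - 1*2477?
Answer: -17597011/23 ≈ -7.6509e+5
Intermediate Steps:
J = -30 (J = (6*(1*1))*(-5) = (6*1)*(-5) = 6*(-5) = -30)
y(B) = (-16 + B)/(42 + B)
(75 - 1139)*(1/y(J) + 717) - 1*2477 = (75 - 1139)*(1/((-16 - 30)/(42 - 30)) + 717) - 1*2477 = -1064*(1/(-46/12) + 717) - 2477 = -1064*(1/((1/12)*(-46)) + 717) - 2477 = -1064*(1/(-23/6) + 717) - 2477 = -1064*(-6/23 + 717) - 2477 = -1064*16485/23 - 2477 = -17540040/23 - 2477 = -17597011/23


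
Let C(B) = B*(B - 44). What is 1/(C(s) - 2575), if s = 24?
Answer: -1/3055 ≈ -0.00032733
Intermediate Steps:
C(B) = B*(-44 + B)
1/(C(s) - 2575) = 1/(24*(-44 + 24) - 2575) = 1/(24*(-20) - 2575) = 1/(-480 - 2575) = 1/(-3055) = -1/3055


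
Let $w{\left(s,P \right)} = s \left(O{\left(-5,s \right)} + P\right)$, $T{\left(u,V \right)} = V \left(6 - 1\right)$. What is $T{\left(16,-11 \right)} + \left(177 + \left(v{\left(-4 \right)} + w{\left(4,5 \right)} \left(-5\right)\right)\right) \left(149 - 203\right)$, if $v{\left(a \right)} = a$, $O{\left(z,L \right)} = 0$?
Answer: $-3997$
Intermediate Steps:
$T{\left(u,V \right)} = 5 V$ ($T{\left(u,V \right)} = V 5 = 5 V$)
$w{\left(s,P \right)} = P s$ ($w{\left(s,P \right)} = s \left(0 + P\right) = s P = P s$)
$T{\left(16,-11 \right)} + \left(177 + \left(v{\left(-4 \right)} + w{\left(4,5 \right)} \left(-5\right)\right)\right) \left(149 - 203\right) = 5 \left(-11\right) + \left(177 + \left(-4 + 5 \cdot 4 \left(-5\right)\right)\right) \left(149 - 203\right) = -55 + \left(177 + \left(-4 + 20 \left(-5\right)\right)\right) \left(-54\right) = -55 + \left(177 - 104\right) \left(-54\right) = -55 + 73 \left(-54\right) = -55 - 3942 = -3997$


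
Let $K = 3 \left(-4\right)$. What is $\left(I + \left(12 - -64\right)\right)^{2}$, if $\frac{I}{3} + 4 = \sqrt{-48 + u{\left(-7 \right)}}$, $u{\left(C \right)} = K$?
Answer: $3556 + 768 i \sqrt{15} \approx 3556.0 + 2974.5 i$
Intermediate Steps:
$K = -12$
$u{\left(C \right)} = -12$
$I = -12 + 6 i \sqrt{15}$ ($I = -12 + 3 \sqrt{-48 - 12} = -12 + 3 \sqrt{-60} = -12 + 3 \cdot 2 i \sqrt{15} = -12 + 6 i \sqrt{15} \approx -12.0 + 23.238 i$)
$\left(I + \left(12 - -64\right)\right)^{2} = \left(\left(-12 + 6 i \sqrt{15}\right) + \left(12 - -64\right)\right)^{2} = \left(\left(-12 + 6 i \sqrt{15}\right) + \left(12 + 64\right)\right)^{2} = \left(\left(-12 + 6 i \sqrt{15}\right) + 76\right)^{2} = \left(64 + 6 i \sqrt{15}\right)^{2}$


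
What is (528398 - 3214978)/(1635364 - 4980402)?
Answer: 1343290/1672519 ≈ 0.80315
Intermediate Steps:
(528398 - 3214978)/(1635364 - 4980402) = -2686580/(-3345038) = -2686580*(-1/3345038) = 1343290/1672519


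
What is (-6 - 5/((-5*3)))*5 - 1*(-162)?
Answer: 401/3 ≈ 133.67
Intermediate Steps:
(-6 - 5/((-5*3)))*5 - 1*(-162) = (-6 - 5/(-15))*5 + 162 = (-6 - 5*(-1/15))*5 + 162 = (-6 + 1/3)*5 + 162 = -17/3*5 + 162 = -85/3 + 162 = 401/3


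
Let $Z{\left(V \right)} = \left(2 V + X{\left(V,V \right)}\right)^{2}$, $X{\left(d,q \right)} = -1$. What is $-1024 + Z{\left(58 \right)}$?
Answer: $12201$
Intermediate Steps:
$Z{\left(V \right)} = \left(-1 + 2 V\right)^{2}$ ($Z{\left(V \right)} = \left(2 V - 1\right)^{2} = \left(-1 + 2 V\right)^{2}$)
$-1024 + Z{\left(58 \right)} = -1024 + \left(-1 + 2 \cdot 58\right)^{2} = -1024 + \left(-1 + 116\right)^{2} = -1024 + 115^{2} = -1024 + 13225 = 12201$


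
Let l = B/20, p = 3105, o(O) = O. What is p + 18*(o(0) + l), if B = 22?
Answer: 15624/5 ≈ 3124.8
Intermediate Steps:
l = 11/10 (l = 22/20 = 22*(1/20) = 11/10 ≈ 1.1000)
p + 18*(o(0) + l) = 3105 + 18*(0 + 11/10) = 3105 + 18*(11/10) = 3105 + 99/5 = 15624/5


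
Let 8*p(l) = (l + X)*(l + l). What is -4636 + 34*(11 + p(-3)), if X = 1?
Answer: -4211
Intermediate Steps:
p(l) = l*(1 + l)/4 (p(l) = ((l + 1)*(l + l))/8 = ((1 + l)*(2*l))/8 = (2*l*(1 + l))/8 = l*(1 + l)/4)
-4636 + 34*(11 + p(-3)) = -4636 + 34*(11 + (1/4)*(-3)*(1 - 3)) = -4636 + 34*(11 + (1/4)*(-3)*(-2)) = -4636 + 34*(11 + 3/2) = -4636 + 34*(25/2) = -4636 + 425 = -4211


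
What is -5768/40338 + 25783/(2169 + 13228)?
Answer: 475612379/310542093 ≈ 1.5316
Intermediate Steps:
-5768/40338 + 25783/(2169 + 13228) = -5768*1/40338 + 25783/15397 = -2884/20169 + 25783*(1/15397) = -2884/20169 + 25783/15397 = 475612379/310542093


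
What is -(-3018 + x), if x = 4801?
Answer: -1783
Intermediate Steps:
-(-3018 + x) = -(-3018 + 4801) = -1*1783 = -1783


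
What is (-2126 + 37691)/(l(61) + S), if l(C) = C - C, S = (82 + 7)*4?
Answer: 35565/356 ≈ 99.902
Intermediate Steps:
S = 356 (S = 89*4 = 356)
l(C) = 0
(-2126 + 37691)/(l(61) + S) = (-2126 + 37691)/(0 + 356) = 35565/356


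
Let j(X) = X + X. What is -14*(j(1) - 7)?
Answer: 70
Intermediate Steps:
j(X) = 2*X
-14*(j(1) - 7) = -14*(2*1 - 7) = -14*(2 - 7) = -14*(-5) = 70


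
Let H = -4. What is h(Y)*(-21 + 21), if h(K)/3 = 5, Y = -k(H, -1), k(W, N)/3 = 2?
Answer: 0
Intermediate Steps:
k(W, N) = 6 (k(W, N) = 3*2 = 6)
Y = -6 (Y = -1*6 = -6)
h(K) = 15 (h(K) = 3*5 = 15)
h(Y)*(-21 + 21) = 15*(-21 + 21) = 15*0 = 0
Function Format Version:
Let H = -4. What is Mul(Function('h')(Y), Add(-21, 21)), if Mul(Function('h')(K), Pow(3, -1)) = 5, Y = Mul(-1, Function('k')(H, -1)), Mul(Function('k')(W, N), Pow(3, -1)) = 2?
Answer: 0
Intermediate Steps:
Function('k')(W, N) = 6 (Function('k')(W, N) = Mul(3, 2) = 6)
Y = -6 (Y = Mul(-1, 6) = -6)
Function('h')(K) = 15 (Function('h')(K) = Mul(3, 5) = 15)
Mul(Function('h')(Y), Add(-21, 21)) = Mul(15, Add(-21, 21)) = Mul(15, 0) = 0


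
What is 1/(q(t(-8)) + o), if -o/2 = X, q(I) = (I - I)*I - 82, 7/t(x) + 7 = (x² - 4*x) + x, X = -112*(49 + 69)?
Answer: 1/26350 ≈ 3.7951e-5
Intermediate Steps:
X = -13216 (X = -112*118 = -13216)
t(x) = 7/(-7 + x² - 3*x) (t(x) = 7/(-7 + ((x² - 4*x) + x)) = 7/(-7 + (x² - 3*x)) = 7/(-7 + x² - 3*x))
q(I) = -82 (q(I) = 0*I - 82 = 0 - 82 = -82)
o = 26432 (o = -2*(-13216) = 26432)
1/(q(t(-8)) + o) = 1/(-82 + 26432) = 1/26350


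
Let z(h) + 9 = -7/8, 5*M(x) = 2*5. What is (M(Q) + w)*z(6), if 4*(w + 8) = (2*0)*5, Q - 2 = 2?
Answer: 237/4 ≈ 59.250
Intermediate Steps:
Q = 4 (Q = 2 + 2 = 4)
w = -8 (w = -8 + ((2*0)*5)/4 = -8 + (0*5)/4 = -8 + (¼)*0 = -8 + 0 = -8)
M(x) = 2 (M(x) = (2*5)/5 = (⅕)*10 = 2)
z(h) = -79/8 (z(h) = -9 - 7/8 = -79/8)
(M(Q) + w)*z(6) = (2 - 8)*(-79/8) = -6*(-79/8) = 237/4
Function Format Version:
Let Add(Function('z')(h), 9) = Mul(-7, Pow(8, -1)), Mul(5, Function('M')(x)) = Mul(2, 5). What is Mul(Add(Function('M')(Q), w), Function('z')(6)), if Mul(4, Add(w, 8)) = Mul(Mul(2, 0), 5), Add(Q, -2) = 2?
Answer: Rational(237, 4) ≈ 59.250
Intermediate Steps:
Q = 4 (Q = Add(2, 2) = 4)
w = -8 (w = Add(-8, Mul(Rational(1, 4), Mul(Mul(2, 0), 5))) = Add(-8, Mul(Rational(1, 4), Mul(0, 5))) = Add(-8, Mul(Rational(1, 4), 0)) = Add(-8, 0) = -8)
Function('M')(x) = 2 (Function('M')(x) = Mul(Rational(1, 5), Mul(2, 5)) = Mul(Rational(1, 5), 10) = 2)
Function('z')(h) = Rational(-79, 8) (Function('z')(h) = Add(-9, Mul(-7, Pow(8, -1))) = Add(-9, Mul(-7, Rational(1, 8))) = Add(-9, Rational(-7, 8)) = Rational(-79, 8))
Mul(Add(Function('M')(Q), w), Function('z')(6)) = Mul(Add(2, -8), Rational(-79, 8)) = Mul(-6, Rational(-79, 8)) = Rational(237, 4)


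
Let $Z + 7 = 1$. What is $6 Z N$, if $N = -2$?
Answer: $72$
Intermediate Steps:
$Z = -6$ ($Z = -7 + 1 = -6$)
$6 Z N = 6 \left(-6\right) \left(-2\right) = \left(-36\right) \left(-2\right) = 72$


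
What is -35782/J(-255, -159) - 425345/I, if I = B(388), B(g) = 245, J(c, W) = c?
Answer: -19939277/12495 ≈ -1595.8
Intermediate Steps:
I = 245
-35782/J(-255, -159) - 425345/I = -35782/(-255) - 425345/245 = -35782*(-1/255) - 425345*1/245 = 35782/255 - 85069/49 = -19939277/12495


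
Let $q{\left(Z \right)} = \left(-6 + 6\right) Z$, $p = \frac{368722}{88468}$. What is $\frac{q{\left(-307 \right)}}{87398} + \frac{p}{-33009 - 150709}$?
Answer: $- \frac{184361}{8126582012} \approx -2.2686 \cdot 10^{-5}$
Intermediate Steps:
$p = \frac{184361}{44234}$ ($p = 368722 \cdot \frac{1}{88468} = \frac{184361}{44234} \approx 4.1679$)
$q{\left(Z \right)} = 0$ ($q{\left(Z \right)} = 0 Z = 0$)
$\frac{q{\left(-307 \right)}}{87398} + \frac{p}{-33009 - 150709} = \frac{0}{87398} + \frac{184361}{44234 \left(-33009 - 150709\right)} = 0 \cdot \frac{1}{87398} + \frac{184361}{44234 \left(-183718\right)} = 0 + \frac{184361}{44234} \left(- \frac{1}{183718}\right) = 0 - \frac{184361}{8126582012} = - \frac{184361}{8126582012}$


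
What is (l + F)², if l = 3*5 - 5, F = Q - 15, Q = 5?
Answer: 0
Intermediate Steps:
F = -10 (F = 5 - 15 = -10)
l = 10 (l = 15 - 5 = 10)
(l + F)² = (10 - 10)² = 0² = 0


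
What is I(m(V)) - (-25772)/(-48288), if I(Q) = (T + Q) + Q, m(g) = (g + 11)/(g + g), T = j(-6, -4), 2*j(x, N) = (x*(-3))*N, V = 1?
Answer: -296171/12072 ≈ -24.534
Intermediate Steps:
j(x, N) = -3*N*x/2 (j(x, N) = ((x*(-3))*N)/2 = ((-3*x)*N)/2 = (-3*N*x)/2 = -3*N*x/2)
T = -36 (T = -3/2*(-4)*(-6) = -36)
m(g) = (11 + g)/(2*g) (m(g) = (11 + g)/((2*g)) = (11 + g)*(1/(2*g)) = (11 + g)/(2*g))
I(Q) = -36 + 2*Q (I(Q) = (-36 + Q) + Q = -36 + 2*Q)
I(m(V)) - (-25772)/(-48288) = (-36 + 2*((1/2)*(11 + 1)/1)) - (-25772)/(-48288) = (-36 + 2*((1/2)*1*12)) - (-25772)*(-1)/48288 = (-36 + 2*6) - 1*6443/12072 = (-36 + 12) - 6443/12072 = -24 - 6443/12072 = -296171/12072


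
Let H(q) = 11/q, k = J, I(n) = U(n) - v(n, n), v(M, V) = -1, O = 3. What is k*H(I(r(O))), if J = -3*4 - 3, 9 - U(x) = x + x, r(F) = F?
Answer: -165/4 ≈ -41.250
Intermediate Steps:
U(x) = 9 - 2*x (U(x) = 9 - (x + x) = 9 - 2*x)
J = -15 (J = -12 - 3 = -15)
I(n) = 10 - 2*n (I(n) = (9 - 2*n) - 1*(-1) = (9 - 2*n) + 1 = 10 - 2*n)
k = -15
k*H(I(r(O))) = -165/(10 - 2*3) = -165/(10 - 6) = -165/4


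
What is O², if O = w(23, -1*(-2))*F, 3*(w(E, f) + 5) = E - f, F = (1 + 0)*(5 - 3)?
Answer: 16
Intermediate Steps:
F = 2 (F = 1*2 = 2)
w(E, f) = -5 - f/3 + E/3 (w(E, f) = -5 + (E - f)/3 = -5 + (-f/3 + E/3) = -5 - f/3 + E/3)
O = 4 (O = (-5 - (-1)*(-2)/3 + (⅓)*23)*2 = (-5 - ⅓*2 + 23/3)*2 = (-5 - ⅔ + 23/3)*2 = 2*2 = 4)
O² = 4² = 16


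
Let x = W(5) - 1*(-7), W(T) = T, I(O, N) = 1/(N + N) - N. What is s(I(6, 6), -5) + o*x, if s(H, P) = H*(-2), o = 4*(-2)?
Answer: -505/6 ≈ -84.167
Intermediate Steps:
I(O, N) = 1/(2*N) - N
o = -8
s(H, P) = -2*H
x = 12 (x = 5 - 1*(-7) = 5 + 7 = 12)
s(I(6, 6), -5) + o*x = -2*((½)/6 - 1*6) - 8*12 = -2*((½)*(⅙) - 6) - 96 = -2*(1/12 - 6) - 96 = -2*(-71/12) - 96 = 71/6 - 96 = -505/6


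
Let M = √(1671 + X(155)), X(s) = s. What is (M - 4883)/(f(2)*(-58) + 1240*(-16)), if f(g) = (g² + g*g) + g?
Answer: 4883/20420 - √1826/20420 ≈ 0.23704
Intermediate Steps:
f(g) = g + 2*g² (f(g) = (g² + g²) + g = 2*g² + g = g + 2*g²)
M = √1826 (M = √(1671 + 155) = √1826 ≈ 42.732)
(M - 4883)/(f(2)*(-58) + 1240*(-16)) = (√1826 - 4883)/((2*(1 + 2*2))*(-58) + 1240*(-16)) = (-4883 + √1826)/((2*(1 + 4))*(-58) - 19840) = (-4883 + √1826)/((2*5)*(-58) - 19840) = (-4883 + √1826)/(10*(-58) - 19840) = (-4883 + √1826)/(-580 - 19840) = (-4883 + √1826)/(-20420) = (-4883 + √1826)*(-1/20420) = 4883/20420 - √1826/20420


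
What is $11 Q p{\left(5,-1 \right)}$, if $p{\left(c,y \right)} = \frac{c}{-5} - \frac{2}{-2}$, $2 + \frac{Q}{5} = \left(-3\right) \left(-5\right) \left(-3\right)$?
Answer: $0$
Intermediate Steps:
$Q = -235$ ($Q = -10 + 5 \left(-3\right) \left(-5\right) \left(-3\right) = -10 + 5 \cdot 15 \left(-3\right) = -10 + 5 \left(-45\right) = -10 - 225 = -235$)
$p{\left(c,y \right)} = 1 - \frac{c}{5}$ ($p{\left(c,y \right)} = c \left(- \frac{1}{5}\right) - -1 = - \frac{c}{5} + 1 = 1 - \frac{c}{5}$)
$11 Q p{\left(5,-1 \right)} = 11 \left(-235\right) \left(1 - 1\right) = - 2585 \left(1 - 1\right) = \left(-2585\right) 0 = 0$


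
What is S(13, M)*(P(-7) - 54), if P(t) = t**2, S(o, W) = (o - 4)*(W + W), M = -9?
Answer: 810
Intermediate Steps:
S(o, W) = 2*W*(-4 + o) (S(o, W) = (-4 + o)*(2*W) = 2*W*(-4 + o))
S(13, M)*(P(-7) - 54) = (2*(-9)*(-4 + 13))*((-7)**2 - 54) = (2*(-9)*9)*(49 - 54) = -162*(-5) = 810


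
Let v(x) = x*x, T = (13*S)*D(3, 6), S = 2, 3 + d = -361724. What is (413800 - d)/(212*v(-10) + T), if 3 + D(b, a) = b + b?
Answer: 775527/21278 ≈ 36.447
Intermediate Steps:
d = -361727 (d = -3 - 361724 = -361727)
D(b, a) = -3 + 2*b (D(b, a) = -3 + (b + b) = -3 + 2*b)
T = 78 (T = (13*2)*(-3 + 2*3) = 26*(-3 + 6) = 26*3 = 78)
v(x) = x**2
(413800 - d)/(212*v(-10) + T) = (413800 - 1*(-361727))/(212*(-10)**2 + 78) = (413800 + 361727)/(212*100 + 78) = 775527/(21200 + 78) = 775527/21278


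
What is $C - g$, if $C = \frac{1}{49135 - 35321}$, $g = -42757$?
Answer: $\frac{590645199}{13814} \approx 42757.0$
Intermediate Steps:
$C = \frac{1}{13814} \approx 7.239 \cdot 10^{-5}$
$C - g = \frac{1}{13814} - -42757 = \frac{1}{13814} + 42757 = \frac{590645199}{13814}$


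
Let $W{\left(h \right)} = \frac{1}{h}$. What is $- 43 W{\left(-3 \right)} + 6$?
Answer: $\frac{61}{3} \approx 20.333$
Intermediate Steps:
$- 43 W{\left(-3 \right)} + 6 = - \frac{43}{-3} + 6 = \left(-43\right) \left(- \frac{1}{3}\right) + 6 = \frac{43}{3} + 6 = \frac{61}{3}$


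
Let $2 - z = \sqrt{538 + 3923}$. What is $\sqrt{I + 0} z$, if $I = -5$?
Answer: $i \sqrt{5} \left(2 - \sqrt{4461}\right) \approx - 144.88 i$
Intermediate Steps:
$z = 2 - \sqrt{4461}$ ($z = 2 - \sqrt{538 + 3923} = 2 - \sqrt{4461} \approx -64.791$)
$\sqrt{I + 0} z = \sqrt{-5 + 0} \left(2 - \sqrt{4461}\right) = \sqrt{-5} \left(2 - \sqrt{4461}\right) = i \sqrt{5} \left(2 - \sqrt{4461}\right)$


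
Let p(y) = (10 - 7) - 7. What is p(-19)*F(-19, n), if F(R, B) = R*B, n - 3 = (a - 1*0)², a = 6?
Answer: 2964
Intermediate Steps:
n = 39 (n = 3 + (6 - 1*0)² = 3 + (6 + 0)² = 3 + 6² = 3 + 36 = 39)
p(y) = -4 (p(y) = 3 - 7 = -4)
F(R, B) = B*R
p(-19)*F(-19, n) = -156*(-19) = -4*(-741) = 2964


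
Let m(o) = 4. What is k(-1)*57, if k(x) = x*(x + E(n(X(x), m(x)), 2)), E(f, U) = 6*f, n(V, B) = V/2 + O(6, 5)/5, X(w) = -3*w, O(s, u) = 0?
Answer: -456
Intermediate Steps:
n(V, B) = V/2 (n(V, B) = V/2 + 0/5 = V*(1/2) + 0*(1/5) = V/2 + 0 = V/2)
k(x) = -8*x**2 (k(x) = x*(x + 6*((-3*x)/2)) = x*(x + 6*(-3*x/2)) = x*(x - 9*x) = x*(-8*x) = -8*x**2)
k(-1)*57 = -8*(-1)**2*57 = -8*1*57 = -8*57 = -456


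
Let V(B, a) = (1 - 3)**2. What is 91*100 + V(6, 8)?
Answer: 9104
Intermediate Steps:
V(B, a) = 4 (V(B, a) = (-2)**2 = 4)
91*100 + V(6, 8) = 91*100 + 4 = 9100 + 4 = 9104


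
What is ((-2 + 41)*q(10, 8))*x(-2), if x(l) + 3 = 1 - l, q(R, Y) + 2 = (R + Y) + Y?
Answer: 0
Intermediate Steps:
q(R, Y) = -2 + R + 2*Y (q(R, Y) = -2 + ((R + Y) + Y) = -2 + (R + 2*Y) = -2 + R + 2*Y)
x(l) = -2 - l (x(l) = -3 + (1 - l) = -2 - l)
((-2 + 41)*q(10, 8))*x(-2) = ((-2 + 41)*(-2 + 10 + 2*8))*(-2 - 1*(-2)) = (39*(-2 + 10 + 16))*(-2 + 2) = (39*24)*0 = 936*0 = 0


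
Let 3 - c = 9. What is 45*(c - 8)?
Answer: -630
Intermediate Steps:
c = -6 (c = 3 - 1*9 = 3 - 9 = -6)
45*(c - 8) = 45*(-6 - 8) = 45*(-14) = -630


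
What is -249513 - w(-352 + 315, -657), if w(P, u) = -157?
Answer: -249356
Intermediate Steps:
-249513 - w(-352 + 315, -657) = -249513 - 1*(-157) = -249513 + 157 = -249356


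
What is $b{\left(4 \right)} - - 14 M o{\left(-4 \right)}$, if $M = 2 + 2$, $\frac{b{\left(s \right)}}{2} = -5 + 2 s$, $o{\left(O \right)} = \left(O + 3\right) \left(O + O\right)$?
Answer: $454$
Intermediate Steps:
$o{\left(O \right)} = 2 O \left(3 + O\right)$ ($o{\left(O \right)} = \left(3 + O\right) 2 O = 2 O \left(3 + O\right)$)
$b{\left(s \right)} = -10 + 4 s$ ($b{\left(s \right)} = 2 \left(-5 + 2 s\right) = -10 + 4 s$)
$M = 4$
$b{\left(4 \right)} - - 14 M o{\left(-4 \right)} = \left(-10 + 4 \cdot 4\right) - \left(-14\right) 4 \cdot 2 \left(-4\right) \left(3 - 4\right) = \left(-10 + 16\right) - - 56 \cdot 2 \left(-4\right) \left(-1\right) = 6 - \left(-56\right) 8 = 6 - -448 = 6 + 448 = 454$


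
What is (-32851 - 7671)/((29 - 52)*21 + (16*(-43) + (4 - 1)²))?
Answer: 20261/581 ≈ 34.873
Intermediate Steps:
(-32851 - 7671)/((29 - 52)*21 + (16*(-43) + (4 - 1)²)) = -40522/(-23*21 + (-688 + 3²)) = -40522/(-483 + (-688 + 9)) = -40522/(-483 - 679) = -40522/(-1162) = -40522*(-1/1162) = 20261/581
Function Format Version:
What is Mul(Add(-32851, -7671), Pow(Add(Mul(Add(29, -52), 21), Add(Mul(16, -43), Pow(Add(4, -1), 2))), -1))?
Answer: Rational(20261, 581) ≈ 34.873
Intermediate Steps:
Mul(Add(-32851, -7671), Pow(Add(Mul(Add(29, -52), 21), Add(Mul(16, -43), Pow(Add(4, -1), 2))), -1)) = Mul(-40522, Pow(Add(Mul(-23, 21), Add(-688, Pow(3, 2))), -1)) = Mul(-40522, Pow(Add(-483, Add(-688, 9)), -1)) = Mul(-40522, Pow(Add(-483, -679), -1)) = Mul(-40522, Pow(-1162, -1)) = Mul(-40522, Rational(-1, 1162)) = Rational(20261, 581)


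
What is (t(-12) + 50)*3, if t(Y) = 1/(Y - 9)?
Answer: 1049/7 ≈ 149.86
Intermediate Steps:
t(Y) = 1/(-9 + Y)
(t(-12) + 50)*3 = (1/(-9 - 12) + 50)*3 = (1/(-21) + 50)*3 = (-1/21 + 50)*3 = (1049/21)*3 = 1049/7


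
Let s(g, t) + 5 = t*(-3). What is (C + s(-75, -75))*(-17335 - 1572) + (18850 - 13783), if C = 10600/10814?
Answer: -22563442611/5407 ≈ -4.1730e+6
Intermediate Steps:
s(g, t) = -5 - 3*t (s(g, t) = -5 + t*(-3) = -5 - 3*t)
C = 5300/5407 (C = 10600*(1/10814) = 5300/5407 ≈ 0.98021)
(C + s(-75, -75))*(-17335 - 1572) + (18850 - 13783) = (5300/5407 + (-5 - 3*(-75)))*(-17335 - 1572) + (18850 - 13783) = (5300/5407 + (-5 + 225))*(-18907) + 5067 = (5300/5407 + 220)*(-18907) + 5067 = (1194840/5407)*(-18907) + 5067 = -22590839880/5407 + 5067 = -22563442611/5407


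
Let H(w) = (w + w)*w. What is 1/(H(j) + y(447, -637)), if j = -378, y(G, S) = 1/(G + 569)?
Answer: 1016/290340289 ≈ 3.4993e-6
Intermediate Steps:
y(G, S) = 1/(569 + G)
H(w) = 2*w**2 (H(w) = (2*w)*w = 2*w**2)
1/(H(j) + y(447, -637)) = 1/(2*(-378)**2 + 1/(569 + 447)) = 1/(2*142884 + 1/1016) = 1/(285768 + 1/1016) = 1/(290340289/1016) = 1016/290340289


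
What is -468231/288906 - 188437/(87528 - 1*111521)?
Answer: 14402104513/2310573886 ≈ 6.2331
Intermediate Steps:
-468231/288906 - 188437/(87528 - 1*111521) = -468231*1/288906 - 188437/(87528 - 111521) = -156077/96302 - 188437/(-23993) = -156077/96302 - 188437*(-1/23993) = -156077/96302 + 188437/23993 = 14402104513/2310573886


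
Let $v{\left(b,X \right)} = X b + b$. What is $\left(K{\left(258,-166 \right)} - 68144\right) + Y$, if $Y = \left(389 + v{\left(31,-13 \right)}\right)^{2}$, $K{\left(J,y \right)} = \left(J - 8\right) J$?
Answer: $-3355$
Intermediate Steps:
$v{\left(b,X \right)} = b + X b$
$K{\left(J,y \right)} = J \left(-8 + J\right)$ ($K{\left(J,y \right)} = \left(-8 + J\right) J = J \left(-8 + J\right)$)
$Y = 289$ ($Y = \left(389 + 31 \left(1 - 13\right)\right)^{2} = \left(389 + 31 \left(-12\right)\right)^{2} = \left(389 - 372\right)^{2} = 17^{2} = 289$)
$\left(K{\left(258,-166 \right)} - 68144\right) + Y = \left(258 \left(-8 + 258\right) - 68144\right) + 289 = \left(258 \cdot 250 - 68144\right) + 289 = \left(64500 - 68144\right) + 289 = -3644 + 289 = -3355$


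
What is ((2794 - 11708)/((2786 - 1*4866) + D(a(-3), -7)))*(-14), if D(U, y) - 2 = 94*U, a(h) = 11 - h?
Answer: -62398/381 ≈ -163.77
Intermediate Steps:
D(U, y) = 2 + 94*U
((2794 - 11708)/((2786 - 1*4866) + D(a(-3), -7)))*(-14) = ((2794 - 11708)/((2786 - 1*4866) + (2 + 94*(11 - 1*(-3)))))*(-14) = -8914/((2786 - 4866) + (2 + 94*(11 + 3)))*(-14) = -8914/(-2080 + (2 + 94*14))*(-14) = -8914/(-2080 + (2 + 1316))*(-14) = -8914/(-2080 + 1318)*(-14) = -8914/(-762)*(-14) = -8914*(-1/762)*(-14) = (4457/381)*(-14) = -62398/381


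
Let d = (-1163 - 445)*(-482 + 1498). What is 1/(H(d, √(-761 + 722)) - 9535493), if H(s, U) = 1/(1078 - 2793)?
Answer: -1715/16353370496 ≈ -1.0487e-7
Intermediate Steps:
d = -1633728 (d = -1608*1016 = -1633728)
H(s, U) = -1/1715 (H(s, U) = 1/(-1715) = -1/1715)
1/(H(d, √(-761 + 722)) - 9535493) = 1/(-1/1715 - 9535493) = 1/(-16353370496/1715) = -1715/16353370496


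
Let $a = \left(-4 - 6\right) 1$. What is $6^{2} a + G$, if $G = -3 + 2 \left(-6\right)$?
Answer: $-375$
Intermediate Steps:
$G = -15$ ($G = -3 - 12 = -15$)
$a = -10$ ($a = \left(-10\right) 1 = -10$)
$6^{2} a + G = 6^{2} \left(-10\right) - 15 = 36 \left(-10\right) - 15 = -360 - 15 = -375$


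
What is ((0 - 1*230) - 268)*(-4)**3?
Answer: 31872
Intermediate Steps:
((0 - 1*230) - 268)*(-4)**3 = ((0 - 230) - 268)*(-64) = (-230 - 268)*(-64) = -498*(-64) = 31872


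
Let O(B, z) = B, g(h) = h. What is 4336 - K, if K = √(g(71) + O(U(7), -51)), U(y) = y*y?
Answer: 4336 - 2*√30 ≈ 4325.0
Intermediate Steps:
U(y) = y²
K = 2*√30 (K = √(71 + 7²) = √(71 + 49) = √120 = 2*√30 ≈ 10.954)
4336 - K = 4336 - 2*√30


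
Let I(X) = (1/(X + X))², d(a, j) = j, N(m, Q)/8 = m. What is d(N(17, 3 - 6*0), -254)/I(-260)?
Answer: -68681600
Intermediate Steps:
N(m, Q) = 8*m
I(X) = 1/(4*X²) (I(X) = (1/(2*X))² = 1/(4*X²))
d(N(17, 3 - 6*0), -254)/I(-260) = -254/((¼)/(-260)²) = -254/((¼)*(1/67600)) = -254/1/270400 = -254*270400 = -68681600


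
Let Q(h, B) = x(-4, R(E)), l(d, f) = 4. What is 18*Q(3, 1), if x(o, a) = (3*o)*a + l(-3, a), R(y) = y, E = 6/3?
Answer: -360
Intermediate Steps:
E = 2 (E = 6*(1/3) = 2)
x(o, a) = 4 + 3*a*o (x(o, a) = (3*o)*a + 4 = 3*a*o + 4 = 4 + 3*a*o)
Q(h, B) = -20 (Q(h, B) = 4 + 3*2*(-4) = 4 - 24 = -20)
18*Q(3, 1) = 18*(-20) = -360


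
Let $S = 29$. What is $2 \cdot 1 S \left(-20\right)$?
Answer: $-1160$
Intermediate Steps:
$2 \cdot 1 S \left(-20\right) = 2 \cdot 1 \cdot 29 \left(-20\right) = 2 \cdot 29 \left(-20\right) = 58 \left(-20\right) = -1160$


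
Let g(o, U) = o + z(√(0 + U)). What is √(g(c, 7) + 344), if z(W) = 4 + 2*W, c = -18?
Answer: √(330 + 2*√7) ≈ 18.311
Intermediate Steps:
g(o, U) = 4 + o + 2*√U (g(o, U) = o + (4 + 2*√(0 + U)) = o + (4 + 2*√U) = 4 + o + 2*√U)
√(g(c, 7) + 344) = √((4 - 18 + 2*√7) + 344) = √((-14 + 2*√7) + 344) = √(330 + 2*√7)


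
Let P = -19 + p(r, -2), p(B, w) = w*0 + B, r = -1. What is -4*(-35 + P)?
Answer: 220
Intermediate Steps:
p(B, w) = B (p(B, w) = 0 + B = B)
P = -20 (P = -19 - 1 = -20)
-4*(-35 + P) = -4*(-35 - 20) = -4*(-55) = 220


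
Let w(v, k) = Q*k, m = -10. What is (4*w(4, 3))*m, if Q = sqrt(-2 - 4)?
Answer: -120*I*sqrt(6) ≈ -293.94*I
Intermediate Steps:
Q = I*sqrt(6) (Q = sqrt(-6) = I*sqrt(6) ≈ 2.4495*I)
w(v, k) = I*k*sqrt(6) (w(v, k) = (I*sqrt(6))*k = I*k*sqrt(6))
(4*w(4, 3))*m = (4*(I*3*sqrt(6)))*(-10) = (4*(3*I*sqrt(6)))*(-10) = (12*I*sqrt(6))*(-10) = -120*I*sqrt(6)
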